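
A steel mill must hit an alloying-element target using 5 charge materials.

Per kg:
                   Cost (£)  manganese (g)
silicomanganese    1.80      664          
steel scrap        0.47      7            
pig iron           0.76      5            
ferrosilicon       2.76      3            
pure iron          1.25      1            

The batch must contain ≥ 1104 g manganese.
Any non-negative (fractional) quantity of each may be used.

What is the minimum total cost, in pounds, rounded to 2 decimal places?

£2.99

This is a linear program. Let x1 = kg of silicomanganese, x2 = kg of steel scrap, x3 = kg of pig iron, x4 = kg of ferrosilicon, x5 = kg of pure iron.
Minimize 1.8x1 + 0.47x2 + 0.76x3 + 2.76x4 + 1.25x5 subject to:
  664x1 + 7x2 + 5x3 + 3x4 + 1x5 ≥ 1104   (manganese)
  x1, x2, x3, x4, x5 ≥ 0.
At the optimum only silicomanganese is positive (steel scrap, pig iron, ferrosilicon, pure iron = 0). There the manganese constraint is tight.
Solving gives x1 = 1.663.
Cost = 1.8·1.663 = 2.9934.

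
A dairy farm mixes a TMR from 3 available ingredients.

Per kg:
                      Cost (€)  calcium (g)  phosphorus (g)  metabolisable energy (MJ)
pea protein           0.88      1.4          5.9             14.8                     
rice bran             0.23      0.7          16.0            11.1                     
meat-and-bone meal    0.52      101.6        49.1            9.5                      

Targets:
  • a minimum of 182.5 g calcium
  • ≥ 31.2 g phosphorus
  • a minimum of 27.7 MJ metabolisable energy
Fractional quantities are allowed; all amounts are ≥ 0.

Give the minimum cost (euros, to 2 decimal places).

Treat it as an LP. Let x1 = kg of pea protein, x2 = kg of rice bran, x3 = kg of meat-and-bone meal.
Minimize 0.88x1 + 0.23x2 + 0.52x3 with:
  1.4x1 + 0.7x2 + 101.6x3 ≥ 182.5   (calcium)
  5.9x1 + 16x2 + 49.1x3 ≥ 31.2   (phosphorus)
  14.8x1 + 11.1x2 + 9.5x3 ≥ 27.7   (metabolisable energy)
  x1, x2, x3 ≥ 0.
The cheapest feasible vertex uses only rice bran, meat-and-bone meal; pea protein is not used. Binding constraints: calcium and metabolisable energy.
That vertex is x2 = 0.9638, x3 = 1.79.
Hence cost = 0.23·0.9638 + 0.52·1.79 = €1.1525.

€1.15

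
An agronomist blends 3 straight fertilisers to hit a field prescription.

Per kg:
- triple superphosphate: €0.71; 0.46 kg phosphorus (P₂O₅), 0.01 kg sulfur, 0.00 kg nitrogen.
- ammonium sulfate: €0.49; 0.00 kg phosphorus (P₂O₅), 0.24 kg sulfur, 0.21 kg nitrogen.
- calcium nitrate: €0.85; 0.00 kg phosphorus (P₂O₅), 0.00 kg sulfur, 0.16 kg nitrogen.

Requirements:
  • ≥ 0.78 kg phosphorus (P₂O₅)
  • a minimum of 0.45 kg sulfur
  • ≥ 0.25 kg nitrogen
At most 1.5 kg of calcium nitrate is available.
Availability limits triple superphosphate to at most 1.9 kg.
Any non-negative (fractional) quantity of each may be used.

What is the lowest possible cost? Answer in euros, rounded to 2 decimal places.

€2.09

Let x1 = kg of triple superphosphate, x2 = kg of ammonium sulfate, x3 = kg of calcium nitrate.
Minimize 0.71x1 + 0.49x2 + 0.85x3 with:
  0.46x1 ≥ 0.78   (phosphorus (P₂O₅))
  0.01x1 + 0.24x2 ≥ 0.45   (sulfur)
  0.21x2 + 0.16x3 ≥ 0.25   (nitrogen)
  x3 ≤ 1.5
  x1 ≤ 1.9
  x1, x2, x3 ≥ 0.
The cheapest feasible vertex uses only triple superphosphate, ammonium sulfate; calcium nitrate is not used. The phosphorus (P₂O₅) and sulfur requirements are met with equality.
Solving gives x1 = 1.696, x2 = 1.804.
Cost = 0.71·1.696 + 0.49·1.804 = 2.0881.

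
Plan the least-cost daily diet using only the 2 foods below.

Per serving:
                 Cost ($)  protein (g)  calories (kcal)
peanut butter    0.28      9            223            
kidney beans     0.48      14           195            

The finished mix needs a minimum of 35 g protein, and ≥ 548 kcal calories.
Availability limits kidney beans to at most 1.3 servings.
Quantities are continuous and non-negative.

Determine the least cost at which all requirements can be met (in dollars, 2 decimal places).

$1.09

Set it up as a linear program. Let x1 = servings of peanut butter, x2 = servings of kidney beans.
Minimize 0.28x1 + 0.48x2 subject to:
  9x1 + 14x2 ≥ 35   (protein)
  223x1 + 195x2 ≥ 548   (calories)
  x2 ≤ 1.3
  x1, x2 ≥ 0.
The optimal basis is {peanut butter}; kidney beans drops out. There the protein constraint is tight.
So peanut butter = 3.889 servings.
Total cost: 0.28·3.889 = 1.0889.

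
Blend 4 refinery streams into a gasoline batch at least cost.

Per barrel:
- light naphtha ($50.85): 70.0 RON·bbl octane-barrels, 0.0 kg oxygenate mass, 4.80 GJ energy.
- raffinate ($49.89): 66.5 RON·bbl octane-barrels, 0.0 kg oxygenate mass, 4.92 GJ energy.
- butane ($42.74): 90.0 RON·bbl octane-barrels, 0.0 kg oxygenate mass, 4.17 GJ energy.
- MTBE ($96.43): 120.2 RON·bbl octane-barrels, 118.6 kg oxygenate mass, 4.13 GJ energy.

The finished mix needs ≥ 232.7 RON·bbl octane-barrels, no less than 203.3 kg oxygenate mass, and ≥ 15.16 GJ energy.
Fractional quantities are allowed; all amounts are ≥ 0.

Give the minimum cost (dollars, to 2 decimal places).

This is a linear program. Let x1 = barrels of light naphtha, x2 = barrels of raffinate, x3 = barrels of butane, x4 = barrels of MTBE.
min 50.85x1 + 49.89x2 + 42.74x3 + 96.43x4 s.t.:
  70x1 + 66.5x2 + 90x3 + 120.2x4 ≥ 232.7   (octane-barrels)
  118.6x4 ≥ 203.3   (oxygenate mass)
  4.8x1 + 4.92x2 + 4.17x3 + 4.13x4 ≥ 15.16   (energy)
  x1, x2, x3, x4 ≥ 0.
The minimum-cost mix takes nothing from light naphtha, butane — only raffinate, MTBE. The oxygenate mass and energy requirements are met with equality.
Optimal quantities: raffinate = 1.6424 barrels, MTBE = 1.7142 barrels.
Cost = 49.89·1.6424 + 96.43·1.7142 = 247.2396.

$247.24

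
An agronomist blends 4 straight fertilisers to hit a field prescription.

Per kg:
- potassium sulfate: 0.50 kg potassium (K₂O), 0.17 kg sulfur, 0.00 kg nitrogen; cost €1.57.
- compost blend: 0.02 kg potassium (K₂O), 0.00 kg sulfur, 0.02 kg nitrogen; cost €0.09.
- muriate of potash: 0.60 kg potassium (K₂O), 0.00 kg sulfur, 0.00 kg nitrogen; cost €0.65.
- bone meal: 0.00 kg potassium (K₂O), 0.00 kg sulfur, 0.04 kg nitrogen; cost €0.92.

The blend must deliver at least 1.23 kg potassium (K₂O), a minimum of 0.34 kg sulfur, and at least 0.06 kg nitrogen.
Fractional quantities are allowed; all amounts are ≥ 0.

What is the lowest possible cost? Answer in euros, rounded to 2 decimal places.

€3.59

Set it up as a linear program. Let x1 = kg of potassium sulfate, x2 = kg of compost blend, x3 = kg of muriate of potash, x4 = kg of bone meal.
Minimise 1.57x1 + 0.09x2 + 0.65x3 + 0.92x4 s.t.:
  0.5x1 + 0.02x2 + 0.6x3 ≥ 1.23   (potassium (K₂O))
  0.17x1 ≥ 0.34   (sulfur)
  0.02x2 + 0.04x4 ≥ 0.06   (nitrogen)
  x1, x2, x3, x4 ≥ 0.
The cheapest feasible vertex uses only potassium sulfate, compost blend, muriate of potash; bone meal is not used. The potassium (K₂O), sulfur, nitrogen requirements are met with equality.
That vertex is x1 = 2, x2 = 3, x3 = 0.2833.
Hence cost = 1.57·2 + 0.09·3 + 0.65·0.2833 = €3.5941.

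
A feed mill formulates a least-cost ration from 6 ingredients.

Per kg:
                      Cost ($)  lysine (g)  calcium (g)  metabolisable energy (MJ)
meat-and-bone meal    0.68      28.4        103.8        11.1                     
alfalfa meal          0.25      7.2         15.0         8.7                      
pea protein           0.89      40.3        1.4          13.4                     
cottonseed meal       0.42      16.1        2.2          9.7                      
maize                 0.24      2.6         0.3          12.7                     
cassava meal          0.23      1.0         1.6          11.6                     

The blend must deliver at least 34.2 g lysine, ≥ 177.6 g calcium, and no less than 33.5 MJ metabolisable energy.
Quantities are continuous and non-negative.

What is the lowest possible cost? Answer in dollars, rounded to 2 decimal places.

$1.44

This is a linear program. Let x1 = kg of meat-and-bone meal, x2 = kg of alfalfa meal, x3 = kg of pea protein, x4 = kg of cottonseed meal, x5 = kg of maize, x6 = kg of cassava meal.
Minimise 0.68x1 + 0.25x2 + 0.89x3 + 0.42x4 + 0.24x5 + 0.23x6 s.t.:
  28.4x1 + 7.2x2 + 40.3x3 + 16.1x4 + 2.6x5 + 1x6 ≥ 34.2   (lysine)
  103.8x1 + 15x2 + 1.4x3 + 2.2x4 + 0.3x5 + 1.6x6 ≥ 177.6   (calcium)
  11.1x1 + 8.7x2 + 13.4x3 + 9.7x4 + 12.7x5 + 11.6x6 ≥ 33.5   (metabolisable energy)
  x1, x2, x3, x4, x5, x6 ≥ 0.
The optimal basis is {meat-and-bone meal, maize}; alfalfa meal, pea protein, cottonseed meal, cassava meal drop out. Binding constraints: calcium and metabolisable energy.
Optimal quantities: meat-and-bone meal = 1.708 kg, maize = 1.145 kg.
Objective = 0.68·1.708 + 0.24·1.145 = 1.4362.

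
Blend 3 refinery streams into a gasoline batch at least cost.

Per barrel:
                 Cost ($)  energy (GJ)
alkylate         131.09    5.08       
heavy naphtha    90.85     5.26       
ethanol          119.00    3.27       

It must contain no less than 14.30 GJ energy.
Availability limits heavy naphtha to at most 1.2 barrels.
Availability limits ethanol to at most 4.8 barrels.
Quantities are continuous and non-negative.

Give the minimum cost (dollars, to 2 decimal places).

$315.15

Treat it as an LP. Let x1 = barrels of alkylate, x2 = barrels of heavy naphtha, x3 = barrels of ethanol.
Minimize 131.09x1 + 90.85x2 + 119x3 subject to:
  5.08x1 + 5.26x2 + 3.27x3 ≥ 14.3   (energy)
  x2 ≤ 1.2
  x3 ≤ 4.8
  x1, x2, x3 ≥ 0.
The optimal basis is {alkylate, heavy naphtha}; ethanol drops out. There the energy and the heavy naphtha cap constraints are tight.
Optimal quantities: alkylate = 1.5724 barrels, heavy naphtha = 1.2 barrels.
Hence cost = 131.09·1.5724 + 90.85·1.2 = $315.1459.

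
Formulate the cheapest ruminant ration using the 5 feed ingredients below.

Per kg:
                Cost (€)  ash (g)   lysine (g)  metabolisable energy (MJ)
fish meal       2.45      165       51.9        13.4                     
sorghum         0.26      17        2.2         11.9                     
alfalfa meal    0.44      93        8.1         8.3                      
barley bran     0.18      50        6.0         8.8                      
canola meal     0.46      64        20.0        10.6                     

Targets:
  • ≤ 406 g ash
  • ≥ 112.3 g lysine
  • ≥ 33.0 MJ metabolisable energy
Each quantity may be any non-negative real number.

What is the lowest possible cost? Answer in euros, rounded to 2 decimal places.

Set it up as a linear program. Let x1 = kg of fish meal, x2 = kg of sorghum, x3 = kg of alfalfa meal, x4 = kg of barley bran, x5 = kg of canola meal.
min 2.45x1 + 0.26x2 + 0.44x3 + 0.18x4 + 0.46x5 subject to:
  165x1 + 17x2 + 93x3 + 50x4 + 64x5 ≤ 406   (ash)
  51.9x1 + 2.2x2 + 8.1x3 + 6x4 + 20x5 ≥ 112.3   (lysine)
  13.4x1 + 11.9x2 + 8.3x3 + 8.8x4 + 10.6x5 ≥ 33   (metabolisable energy)
  x1, x2, x3, x4, x5 ≥ 0.
The minimum-cost mix takes nothing from fish meal, sorghum, alfalfa meal, barley bran — only canola meal. Binding constraint: lysine.
So canola meal = 5.615 kg.
Hence cost = 0.46·5.615 = €2.5829.

€2.58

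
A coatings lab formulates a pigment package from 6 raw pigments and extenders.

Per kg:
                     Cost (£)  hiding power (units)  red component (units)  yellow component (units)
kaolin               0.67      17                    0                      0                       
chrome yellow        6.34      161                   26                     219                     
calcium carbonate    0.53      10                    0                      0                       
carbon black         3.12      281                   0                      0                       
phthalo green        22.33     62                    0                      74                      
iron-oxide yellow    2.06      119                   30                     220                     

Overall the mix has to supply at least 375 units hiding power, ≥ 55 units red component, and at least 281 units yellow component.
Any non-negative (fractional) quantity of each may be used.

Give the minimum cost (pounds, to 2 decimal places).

£5.52

This is a linear program. Let x1 = kg of kaolin, x2 = kg of chrome yellow, x3 = kg of calcium carbonate, x4 = kg of carbon black, x5 = kg of phthalo green, x6 = kg of iron-oxide yellow.
Minimize 0.67x1 + 6.34x2 + 0.53x3 + 3.12x4 + 22.33x5 + 2.06x6 s.t.:
  17x1 + 161x2 + 10x3 + 281x4 + 62x5 + 119x6 ≥ 375   (hiding power)
  26x2 + 30x6 ≥ 55   (red component)
  219x2 + 74x5 + 220x6 ≥ 281   (yellow component)
  x1, x2, x3, x4, x5, x6 ≥ 0.
At the optimum only carbon black, iron-oxide yellow are positive (kaolin, chrome yellow, calcium carbonate, phthalo green = 0). There the hiding power and red component constraints are tight.
Solving gives x4 = 0.5581, x6 = 1.833.
Cost = 3.12·0.5581 + 2.06·1.833 = 5.5173.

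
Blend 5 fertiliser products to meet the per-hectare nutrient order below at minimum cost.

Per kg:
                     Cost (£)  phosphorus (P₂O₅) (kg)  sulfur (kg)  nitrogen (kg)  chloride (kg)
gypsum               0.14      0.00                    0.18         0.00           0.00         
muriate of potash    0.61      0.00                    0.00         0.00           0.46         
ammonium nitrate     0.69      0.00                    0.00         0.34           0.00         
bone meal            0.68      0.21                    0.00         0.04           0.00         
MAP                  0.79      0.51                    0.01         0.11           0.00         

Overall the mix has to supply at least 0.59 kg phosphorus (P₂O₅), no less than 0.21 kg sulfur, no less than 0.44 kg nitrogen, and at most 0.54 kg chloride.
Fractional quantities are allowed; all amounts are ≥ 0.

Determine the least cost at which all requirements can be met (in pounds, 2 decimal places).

Set it up as a linear program. Let x1 = kg of gypsum, x2 = kg of muriate of potash, x3 = kg of ammonium nitrate, x4 = kg of bone meal, x5 = kg of MAP.
Minimise 0.14x1 + 0.61x2 + 0.69x3 + 0.68x4 + 0.79x5 s.t.:
  0.21x4 + 0.51x5 ≥ 0.59   (phosphorus (P₂O₅))
  0.18x1 + 0.01x5 ≥ 0.21   (sulfur)
  0.34x3 + 0.04x4 + 0.11x5 ≥ 0.44   (nitrogen)
  0.46x2 ≤ 0.54   (chloride)
  x1, x2, x3, x4, x5 ≥ 0.
The minimum-cost mix takes nothing from muriate of potash, bone meal — only gypsum, ammonium nitrate, MAP. There the phosphorus (P₂O₅), sulfur, nitrogen constraints are tight.
Solving gives x1 = 1.102, x3 = 0.9198, x5 = 1.157.
Total cost: 0.14·1.102 + 0.69·0.9198 + 0.79·1.157 = 1.7030.

£1.70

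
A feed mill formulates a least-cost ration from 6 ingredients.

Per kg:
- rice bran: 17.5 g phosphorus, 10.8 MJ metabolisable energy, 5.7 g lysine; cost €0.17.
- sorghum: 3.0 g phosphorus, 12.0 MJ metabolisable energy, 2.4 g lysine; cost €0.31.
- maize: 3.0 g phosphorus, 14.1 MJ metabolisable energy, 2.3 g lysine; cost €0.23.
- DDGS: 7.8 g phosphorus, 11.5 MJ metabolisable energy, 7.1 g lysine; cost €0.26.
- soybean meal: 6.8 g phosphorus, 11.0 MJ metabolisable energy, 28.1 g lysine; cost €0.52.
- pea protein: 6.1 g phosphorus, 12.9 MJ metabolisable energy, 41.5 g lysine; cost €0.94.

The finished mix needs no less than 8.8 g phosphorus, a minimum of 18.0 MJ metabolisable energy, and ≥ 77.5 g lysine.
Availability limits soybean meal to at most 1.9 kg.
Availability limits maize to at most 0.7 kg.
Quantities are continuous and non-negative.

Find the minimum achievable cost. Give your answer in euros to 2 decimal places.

€1.53

Let x1 = kg of rice bran, x2 = kg of sorghum, x3 = kg of maize, x4 = kg of DDGS, x5 = kg of soybean meal, x6 = kg of pea protein.
Minimise 0.17x1 + 0.31x2 + 0.23x3 + 0.26x4 + 0.52x5 + 0.94x6 subject to:
  17.5x1 + 3x2 + 3x3 + 7.8x4 + 6.8x5 + 6.1x6 ≥ 8.8   (phosphorus)
  10.8x1 + 12x2 + 14.1x3 + 11.5x4 + 11x5 + 12.9x6 ≥ 18   (metabolisable energy)
  5.7x1 + 2.4x2 + 2.3x3 + 7.1x4 + 28.1x5 + 41.5x6 ≥ 77.5   (lysine)
  x5 ≤ 1.9
  x3 ≤ 0.7
  x1, x2, x3, x4, x5, x6 ≥ 0.
The cheapest feasible vertex uses only soybean meal, pea protein; rice bran, sorghum, maize, DDGS are not used. There the lysine and the soybean meal cap constraints are tight.
So soybean meal = 1.9 kg, pea protein = 0.581 kg.
Total cost: 0.52·1.9 + 0.94·0.581 = 1.5341.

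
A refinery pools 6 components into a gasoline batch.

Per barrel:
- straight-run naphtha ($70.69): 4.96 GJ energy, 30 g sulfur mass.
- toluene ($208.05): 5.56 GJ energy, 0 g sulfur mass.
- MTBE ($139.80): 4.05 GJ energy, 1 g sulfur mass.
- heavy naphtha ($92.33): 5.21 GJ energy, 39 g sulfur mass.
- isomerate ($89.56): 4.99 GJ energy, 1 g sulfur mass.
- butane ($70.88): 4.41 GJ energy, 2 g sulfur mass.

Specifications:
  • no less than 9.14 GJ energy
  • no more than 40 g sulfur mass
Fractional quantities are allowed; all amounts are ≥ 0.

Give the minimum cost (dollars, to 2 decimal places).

Let x1 = barrels of straight-run naphtha, x2 = barrels of toluene, x3 = barrels of MTBE, x4 = barrels of heavy naphtha, x5 = barrels of isomerate, x6 = barrels of butane.
min 70.69x1 + 208.05x2 + 139.8x3 + 92.33x4 + 89.56x5 + 70.88x6 s.t.:
  4.96x1 + 5.56x2 + 4.05x3 + 5.21x4 + 4.99x5 + 4.41x6 ≥ 9.14   (energy)
  30x1 + 1x3 + 39x4 + 1x5 + 2x6 ≤ 40   (sulfur mass)
  x1, x2, x3, x4, x5, x6 ≥ 0.
The cheapest feasible vertex uses only straight-run naphtha, butane; toluene, MTBE, heavy naphtha, isomerate are not used. The energy and sulfur mass requirements are met with equality.
Optimal quantities: straight-run naphtha = 1.29204 barrels, butane = 0.619382 barrels.
Total cost: 70.69·1.29204 + 70.88·0.619382 = 135.2361.

$135.24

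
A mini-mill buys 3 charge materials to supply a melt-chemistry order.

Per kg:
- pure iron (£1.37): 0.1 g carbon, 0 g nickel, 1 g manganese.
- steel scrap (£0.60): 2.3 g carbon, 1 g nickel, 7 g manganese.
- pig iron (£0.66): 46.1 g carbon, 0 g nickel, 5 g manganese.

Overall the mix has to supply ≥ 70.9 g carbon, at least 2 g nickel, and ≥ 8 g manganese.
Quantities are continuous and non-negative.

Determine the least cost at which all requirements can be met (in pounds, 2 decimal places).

Set it up as a linear program. Let x1 = kg of pure iron, x2 = kg of steel scrap, x3 = kg of pig iron.
Minimize 1.37x1 + 0.6x2 + 0.66x3 with:
  0.1x1 + 2.3x2 + 46.1x3 ≥ 70.9   (carbon)
  1x2 ≥ 2   (nickel)
  1x1 + 7x2 + 5x3 ≥ 8   (manganese)
  x1, x2, x3 ≥ 0.
The minimum-cost mix takes nothing from pure iron — only steel scrap, pig iron. There the carbon and nickel constraints are tight.
Optimal quantities: steel scrap = 2 kg, pig iron = 1.438 kg.
Total cost: 0.6·2 + 0.66·1.438 = 2.1491.

£2.15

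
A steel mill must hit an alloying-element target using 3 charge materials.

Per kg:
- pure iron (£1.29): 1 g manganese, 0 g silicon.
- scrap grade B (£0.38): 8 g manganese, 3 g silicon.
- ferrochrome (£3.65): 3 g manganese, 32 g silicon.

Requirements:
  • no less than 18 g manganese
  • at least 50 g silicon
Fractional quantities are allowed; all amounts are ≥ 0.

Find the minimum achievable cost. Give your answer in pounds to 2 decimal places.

£5.77

Let x1 = kg of pure iron, x2 = kg of scrap grade B, x3 = kg of ferrochrome.
min 1.29x1 + 0.38x2 + 3.65x3 s.t.:
  1x1 + 8x2 + 3x3 ≥ 18   (manganese)
  3x2 + 32x3 ≥ 50   (silicon)
  x1, x2, x3 ≥ 0.
The cheapest feasible vertex uses only scrap grade B, ferrochrome; pure iron is not used. Binding constraints: manganese and silicon.
That vertex is x2 = 1.725, x3 = 1.401.
Hence cost = 0.38·1.725 + 3.65·1.401 = £5.7692.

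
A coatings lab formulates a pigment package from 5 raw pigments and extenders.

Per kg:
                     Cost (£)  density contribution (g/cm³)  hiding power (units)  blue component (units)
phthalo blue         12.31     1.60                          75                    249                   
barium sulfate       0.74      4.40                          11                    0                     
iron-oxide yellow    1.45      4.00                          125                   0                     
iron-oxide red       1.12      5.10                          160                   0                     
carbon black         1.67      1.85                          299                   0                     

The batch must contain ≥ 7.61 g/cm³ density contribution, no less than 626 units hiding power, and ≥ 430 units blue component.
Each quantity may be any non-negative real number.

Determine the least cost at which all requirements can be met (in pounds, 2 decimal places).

Let x1 = kg of phthalo blue, x2 = kg of barium sulfate, x3 = kg of iron-oxide yellow, x4 = kg of iron-oxide red, x5 = kg of carbon black.
Minimize 12.31x1 + 0.74x2 + 1.45x3 + 1.12x4 + 1.67x5 subject to:
  1.6x1 + 4.4x2 + 4x3 + 5.1x4 + 1.85x5 ≥ 7.61   (density contribution)
  75x1 + 11x2 + 125x3 + 160x4 + 299x5 ≥ 626   (hiding power)
  249x1 ≥ 430   (blue component)
  x1, x2, x3, x4, x5 ≥ 0.
The optimal basis is {phthalo blue, iron-oxide red, carbon black}; barium sulfate, iron-oxide yellow drop out. Binding constraints: density contribution, hiding power, blue component.
So phthalo blue = 1.727 kg, iron-oxide red = 0.4319 kg, carbon black = 1.429 kg.
Objective = 12.31·1.727 + 1.12·0.4319 + 1.67·1.429 = 24.1295.

£24.13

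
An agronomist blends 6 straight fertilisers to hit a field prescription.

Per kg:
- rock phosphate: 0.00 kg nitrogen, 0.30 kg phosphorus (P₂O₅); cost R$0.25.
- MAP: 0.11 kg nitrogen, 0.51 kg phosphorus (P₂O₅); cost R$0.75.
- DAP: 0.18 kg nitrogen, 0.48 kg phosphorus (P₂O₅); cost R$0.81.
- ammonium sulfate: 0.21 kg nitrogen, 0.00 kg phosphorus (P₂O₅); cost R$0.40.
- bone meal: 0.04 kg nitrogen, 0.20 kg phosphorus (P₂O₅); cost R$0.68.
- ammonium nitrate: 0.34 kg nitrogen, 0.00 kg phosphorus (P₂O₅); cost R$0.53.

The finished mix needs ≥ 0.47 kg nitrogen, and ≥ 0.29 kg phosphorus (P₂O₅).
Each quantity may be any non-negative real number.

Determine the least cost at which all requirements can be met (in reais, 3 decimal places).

R$0.974

Set it up as a linear program. Let x1 = kg of rock phosphate, x2 = kg of MAP, x3 = kg of DAP, x4 = kg of ammonium sulfate, x5 = kg of bone meal, x6 = kg of ammonium nitrate.
Minimize 0.25x1 + 0.75x2 + 0.81x3 + 0.4x4 + 0.68x5 + 0.53x6 s.t.:
  0.11x2 + 0.18x3 + 0.21x4 + 0.04x5 + 0.34x6 ≥ 0.47   (nitrogen)
  0.3x1 + 0.51x2 + 0.48x3 + 0.2x5 ≥ 0.29   (phosphorus (P₂O₅))
  x1, x2, x3, x4, x5, x6 ≥ 0.
At the optimum only rock phosphate, ammonium nitrate are positive (MAP, DAP, ammonium sulfate, bone meal = 0). There the nitrogen and phosphorus (P₂O₅) constraints are tight.
So rock phosphate = 0.9667 kg, ammonium nitrate = 1.382 kg.
Total cost: 0.25·0.9667 + 0.53·1.382 = 0.97414.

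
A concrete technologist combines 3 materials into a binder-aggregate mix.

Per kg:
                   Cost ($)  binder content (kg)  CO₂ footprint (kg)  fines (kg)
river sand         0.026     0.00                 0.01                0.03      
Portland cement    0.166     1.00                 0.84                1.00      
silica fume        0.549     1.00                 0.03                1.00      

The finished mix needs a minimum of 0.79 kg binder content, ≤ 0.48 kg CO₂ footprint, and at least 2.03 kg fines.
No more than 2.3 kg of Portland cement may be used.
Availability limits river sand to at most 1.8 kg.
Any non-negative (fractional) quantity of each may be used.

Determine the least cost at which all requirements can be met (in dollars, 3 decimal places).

$0.916

Let x1 = kg of river sand, x2 = kg of Portland cement, x3 = kg of silica fume.
min 0.026x1 + 0.166x2 + 0.549x3 s.t.:
  1x2 + 1x3 ≥ 0.79   (binder content)
  0.01x1 + 0.84x2 + 0.03x3 ≤ 0.48   (CO₂ footprint)
  0.03x1 + 1x2 + 1x3 ≥ 2.03   (fines)
  x2 ≤ 2.3
  x1 ≤ 1.8
  x1, x2, x3 ≥ 0.
The optimal basis is {Portland cement, silica fume}; river sand drops out. There the CO₂ footprint and fines constraints are tight.
Solving gives x2 = 0.51741, x3 = 1.5126.
Objective = 0.166·0.51741 + 0.549·1.5126 = 0.91631.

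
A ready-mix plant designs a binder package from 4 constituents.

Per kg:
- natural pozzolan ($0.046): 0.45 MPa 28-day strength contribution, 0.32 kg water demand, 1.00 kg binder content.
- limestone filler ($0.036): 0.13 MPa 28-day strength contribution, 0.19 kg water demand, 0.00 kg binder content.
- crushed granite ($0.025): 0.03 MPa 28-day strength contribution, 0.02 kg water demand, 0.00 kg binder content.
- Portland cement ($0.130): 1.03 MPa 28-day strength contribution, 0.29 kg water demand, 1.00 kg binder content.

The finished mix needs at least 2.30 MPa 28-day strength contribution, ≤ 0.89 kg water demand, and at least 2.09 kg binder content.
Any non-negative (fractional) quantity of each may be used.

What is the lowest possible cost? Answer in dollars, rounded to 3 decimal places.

Let x1 = kg of natural pozzolan, x2 = kg of limestone filler, x3 = kg of crushed granite, x4 = kg of Portland cement.
Minimise 0.046x1 + 0.036x2 + 0.025x3 + 0.13x4 subject to:
  0.45x1 + 0.13x2 + 0.03x3 + 1.03x4 ≥ 2.3   (28-day strength contribution)
  0.32x1 + 0.19x2 + 0.02x3 + 0.29x4 ≤ 0.89   (water demand)
  1x1 + 1x4 ≥ 2.09   (binder content)
  x1, x2, x3, x4 ≥ 0.
The optimal basis is {natural pozzolan, Portland cement}; limestone filler, crushed granite drop out. There the 28-day strength contribution and water demand constraints are tight.
So natural pozzolan = 1.254 kg, Portland cement = 1.685 kg.
Cost = 0.046·1.254 + 0.13·1.685 = 0.27673.

$0.277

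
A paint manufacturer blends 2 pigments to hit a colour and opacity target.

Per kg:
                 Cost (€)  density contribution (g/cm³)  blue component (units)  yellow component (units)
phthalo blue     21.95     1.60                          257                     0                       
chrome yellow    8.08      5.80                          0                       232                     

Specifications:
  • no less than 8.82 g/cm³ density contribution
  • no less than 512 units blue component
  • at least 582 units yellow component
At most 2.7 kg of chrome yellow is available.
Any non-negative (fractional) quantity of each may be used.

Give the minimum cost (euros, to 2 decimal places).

Treat it as an LP. Let x1 = kg of phthalo blue, x2 = kg of chrome yellow.
min 21.95x1 + 8.08x2 with:
  1.6x1 + 5.8x2 ≥ 8.82   (density contribution)
  257x1 ≥ 512   (blue component)
  232x2 ≥ 582   (yellow component)
  x2 ≤ 2.7
  x1, x2 ≥ 0.
Both inputs are positive at the optimum. There the blue component and yellow component constraints are tight.
Optimal quantities: phthalo blue = 1.992 kg, chrome yellow = 2.509 kg.
Hence cost = 21.95·1.992 + 8.08·2.509 = €63.9971.

€64.00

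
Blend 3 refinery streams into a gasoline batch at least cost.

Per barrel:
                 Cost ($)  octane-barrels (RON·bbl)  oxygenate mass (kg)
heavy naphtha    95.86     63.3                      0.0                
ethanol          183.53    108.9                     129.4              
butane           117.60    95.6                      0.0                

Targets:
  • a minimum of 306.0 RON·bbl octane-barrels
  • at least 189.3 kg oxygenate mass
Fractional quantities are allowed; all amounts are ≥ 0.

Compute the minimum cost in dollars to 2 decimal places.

Let x1 = barrels of heavy naphtha, x2 = barrels of ethanol, x3 = barrels of butane.
Minimise 95.86x1 + 183.53x2 + 117.6x3 subject to:
  63.3x1 + 108.9x2 + 95.6x3 ≥ 306   (octane-barrels)
  129.4x2 ≥ 189.3   (oxygenate mass)
  x1, x2, x3 ≥ 0.
The optimal basis is {ethanol, butane}; heavy naphtha drops out. There the octane-barrels and oxygenate mass constraints are tight.
Solving gives x2 = 1.4629, x3 = 1.5344.
Hence cost = 183.53·1.4629 + 117.6·1.5344 = $448.9315.

$448.93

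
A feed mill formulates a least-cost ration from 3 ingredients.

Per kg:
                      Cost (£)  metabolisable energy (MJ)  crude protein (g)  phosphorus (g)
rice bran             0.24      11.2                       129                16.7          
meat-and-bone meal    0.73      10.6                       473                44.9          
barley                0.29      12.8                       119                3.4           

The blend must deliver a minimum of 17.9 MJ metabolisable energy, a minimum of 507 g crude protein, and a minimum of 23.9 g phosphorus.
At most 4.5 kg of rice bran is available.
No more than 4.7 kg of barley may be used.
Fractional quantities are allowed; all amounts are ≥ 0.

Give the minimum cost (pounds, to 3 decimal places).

Set it up as a linear program. Let x1 = kg of rice bran, x2 = kg of meat-and-bone meal, x3 = kg of barley.
min 0.24x1 + 0.73x2 + 0.29x3 s.t.:
  11.2x1 + 10.6x2 + 12.8x3 ≥ 17.9   (metabolisable energy)
  129x1 + 473x2 + 119x3 ≥ 507   (crude protein)
  16.7x1 + 44.9x2 + 3.4x3 ≥ 23.9   (phosphorus)
  x1 ≤ 4.5
  x3 ≤ 4.7
  x1, x2, x3 ≥ 0.
The minimum-cost mix takes nothing from barley — only rice bran, meat-and-bone meal. Binding constraints: metabolisable energy and crude protein.
Optimal quantities: rice bran = 0.7869 kg, meat-and-bone meal = 0.8573 kg.
Hence cost = 0.24·0.7869 + 0.73·0.8573 = £0.81469.

£0.815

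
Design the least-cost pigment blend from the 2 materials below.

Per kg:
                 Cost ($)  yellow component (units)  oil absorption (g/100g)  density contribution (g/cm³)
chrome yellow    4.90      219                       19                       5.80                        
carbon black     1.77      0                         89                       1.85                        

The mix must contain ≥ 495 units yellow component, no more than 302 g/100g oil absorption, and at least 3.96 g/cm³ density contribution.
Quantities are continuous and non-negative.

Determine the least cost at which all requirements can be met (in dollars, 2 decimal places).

Let x1 = kg of chrome yellow, x2 = kg of carbon black.
Minimise 4.9x1 + 1.77x2 with:
  219x1 ≥ 495   (yellow component)
  19x1 + 89x2 ≤ 302   (oil absorption)
  5.8x1 + 1.85x2 ≥ 3.96   (density contribution)
  x1, x2 ≥ 0.
The optimal basis is {chrome yellow}; carbon black drops out. Binding constraint: yellow component.
Optimal quantities: chrome yellow = 2.2603 kg.
Objective = 4.9·2.2603 = 11.0755.

$11.08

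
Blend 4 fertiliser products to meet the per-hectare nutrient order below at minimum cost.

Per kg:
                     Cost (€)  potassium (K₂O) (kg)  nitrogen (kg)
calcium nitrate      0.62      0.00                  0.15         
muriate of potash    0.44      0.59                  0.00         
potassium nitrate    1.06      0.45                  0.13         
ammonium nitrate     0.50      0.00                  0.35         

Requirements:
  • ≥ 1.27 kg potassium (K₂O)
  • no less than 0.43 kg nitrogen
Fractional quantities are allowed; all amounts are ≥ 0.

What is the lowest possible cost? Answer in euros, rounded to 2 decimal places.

€1.56

Treat it as an LP. Let x1 = kg of calcium nitrate, x2 = kg of muriate of potash, x3 = kg of potassium nitrate, x4 = kg of ammonium nitrate.
Minimize 0.62x1 + 0.44x2 + 1.06x3 + 0.5x4 s.t.:
  0.59x2 + 0.45x3 ≥ 1.27   (potassium (K₂O))
  0.15x1 + 0.13x3 + 0.35x4 ≥ 0.43   (nitrogen)
  x1, x2, x3, x4 ≥ 0.
At the optimum only muriate of potash, ammonium nitrate are positive (calcium nitrate, potassium nitrate = 0). The potassium (K₂O) and nitrogen requirements are met with equality.
Optimal quantities: muriate of potash = 2.153 kg, ammonium nitrate = 1.229 kg.
Cost = 0.44·2.153 + 0.5·1.229 = 1.5618.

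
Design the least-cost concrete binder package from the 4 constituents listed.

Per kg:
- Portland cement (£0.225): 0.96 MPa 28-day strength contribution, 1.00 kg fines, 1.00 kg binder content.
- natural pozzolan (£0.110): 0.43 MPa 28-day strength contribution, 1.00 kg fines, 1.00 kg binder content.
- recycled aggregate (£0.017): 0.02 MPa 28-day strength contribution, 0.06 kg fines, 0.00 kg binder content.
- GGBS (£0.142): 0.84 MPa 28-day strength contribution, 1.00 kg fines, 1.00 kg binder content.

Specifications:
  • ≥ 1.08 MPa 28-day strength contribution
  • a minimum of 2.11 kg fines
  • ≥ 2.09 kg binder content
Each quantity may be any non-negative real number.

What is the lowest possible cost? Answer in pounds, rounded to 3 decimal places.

£0.246

Let x1 = kg of Portland cement, x2 = kg of natural pozzolan, x3 = kg of recycled aggregate, x4 = kg of GGBS.
Minimize 0.225x1 + 0.11x2 + 0.017x3 + 0.142x4 with:
  0.96x1 + 0.43x2 + 0.02x3 + 0.84x4 ≥ 1.08   (28-day strength contribution)
  1x1 + 1x2 + 0.06x3 + 1x4 ≥ 2.11   (fines)
  1x1 + 1x2 + 1x4 ≥ 2.09   (binder content)
  x1, x2, x3, x4 ≥ 0.
At the optimum only natural pozzolan, GGBS are positive (Portland cement, recycled aggregate = 0). The 28-day strength contribution and fines requirements are met with equality.
So natural pozzolan = 1.689 kg, GGBS = 0.4212 kg.
Cost = 0.11·1.689 + 0.142·0.4212 = 0.24560.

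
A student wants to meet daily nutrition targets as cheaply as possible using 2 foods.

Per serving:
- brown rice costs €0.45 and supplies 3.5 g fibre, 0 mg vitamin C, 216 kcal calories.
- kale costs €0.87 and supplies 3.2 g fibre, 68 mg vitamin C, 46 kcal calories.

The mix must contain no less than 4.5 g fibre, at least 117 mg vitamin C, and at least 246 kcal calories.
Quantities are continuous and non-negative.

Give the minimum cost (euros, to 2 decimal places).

Treat it as an LP. Let x1 = servings of brown rice, x2 = servings of kale.
Minimize 0.45x1 + 0.87x2 s.t.:
  3.5x1 + 3.2x2 ≥ 4.5   (fibre)
  68x2 ≥ 117   (vitamin C)
  216x1 + 46x2 ≥ 246   (calories)
  x1, x2 ≥ 0.
Both inputs are positive at the optimum. The vitamin C and calories requirements are met with equality.
So brown rice = 0.7725 servings, kale = 1.721 servings.
Hence cost = 0.45·0.7725 + 0.87·1.721 = €1.8449.

€1.84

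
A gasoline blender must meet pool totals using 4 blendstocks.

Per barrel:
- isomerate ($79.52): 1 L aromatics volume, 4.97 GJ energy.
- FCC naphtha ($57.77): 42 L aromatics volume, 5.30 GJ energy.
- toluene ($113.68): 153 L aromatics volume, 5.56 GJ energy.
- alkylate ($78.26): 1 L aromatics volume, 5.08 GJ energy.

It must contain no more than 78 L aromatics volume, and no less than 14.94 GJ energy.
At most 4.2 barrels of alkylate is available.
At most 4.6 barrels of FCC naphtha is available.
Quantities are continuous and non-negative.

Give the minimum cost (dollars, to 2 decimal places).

Treat it as an LP. Let x1 = barrels of isomerate, x2 = barrels of FCC naphtha, x3 = barrels of toluene, x4 = barrels of alkylate.
min 79.52x1 + 57.77x2 + 113.68x3 + 78.26x4 subject to:
  1x1 + 42x2 + 153x3 + 1x4 ≤ 78   (aromatics volume)
  4.97x1 + 5.3x2 + 5.56x3 + 5.08x4 ≥ 14.94   (energy)
  x4 ≤ 4.2
  x2 ≤ 4.6
  x1, x2, x3, x4 ≥ 0.
The optimal basis is {FCC naphtha, alkylate}; isomerate, toluene drop out. The aromatics volume and energy requirements are met with equality.
Solving gives x2 = 1.83264, x4 = 1.02893.
Total cost: 57.77·1.83264 + 78.26·1.02893 = 186.3957.

$186.40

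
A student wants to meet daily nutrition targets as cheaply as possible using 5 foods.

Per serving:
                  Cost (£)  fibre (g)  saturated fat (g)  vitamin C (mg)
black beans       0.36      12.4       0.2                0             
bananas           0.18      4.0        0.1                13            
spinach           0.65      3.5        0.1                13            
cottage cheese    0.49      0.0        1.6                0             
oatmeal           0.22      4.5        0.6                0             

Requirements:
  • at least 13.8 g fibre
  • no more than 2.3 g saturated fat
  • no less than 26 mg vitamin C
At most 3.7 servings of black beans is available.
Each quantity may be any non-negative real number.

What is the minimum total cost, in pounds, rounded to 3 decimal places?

£0.528

Set it up as a linear program. Let x1 = servings of black beans, x2 = servings of bananas, x3 = servings of spinach, x4 = servings of cottage cheese, x5 = servings of oatmeal.
Minimise 0.36x1 + 0.18x2 + 0.65x3 + 0.49x4 + 0.22x5 with:
  12.4x1 + 4x2 + 3.5x3 + 4.5x5 ≥ 13.8   (fibre)
  0.2x1 + 0.1x2 + 0.1x3 + 1.6x4 + 0.6x5 ≤ 2.3   (saturated fat)
  13x2 + 13x3 ≥ 26   (vitamin C)
  x1 ≤ 3.7
  x1, x2, x3, x4, x5 ≥ 0.
The optimal basis is {black beans, bananas}; spinach, cottage cheese, oatmeal drop out. Binding constraints: fibre and vitamin C.
That vertex is x1 = 0.4677, x2 = 2.
Total cost: 0.36·0.4677 + 0.18·2 = 0.52837.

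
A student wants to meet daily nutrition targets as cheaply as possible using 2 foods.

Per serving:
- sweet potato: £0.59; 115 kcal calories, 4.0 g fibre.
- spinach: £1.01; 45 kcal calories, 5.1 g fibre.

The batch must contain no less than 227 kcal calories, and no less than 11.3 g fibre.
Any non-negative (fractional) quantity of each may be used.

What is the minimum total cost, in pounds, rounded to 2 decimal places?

£1.67

This is a linear program. Let x1 = servings of sweet potato, x2 = servings of spinach.
Minimise 0.59x1 + 1.01x2 subject to:
  115x1 + 45x2 ≥ 227   (calories)
  4x1 + 5.1x2 ≥ 11.3   (fibre)
  x1, x2 ≥ 0.
The minimum-cost mix takes nothing from spinach — only sweet potato. There the fibre constraint is tight.
Solving gives x1 = 2.825.
Hence cost = 0.59·2.825 = £1.6668.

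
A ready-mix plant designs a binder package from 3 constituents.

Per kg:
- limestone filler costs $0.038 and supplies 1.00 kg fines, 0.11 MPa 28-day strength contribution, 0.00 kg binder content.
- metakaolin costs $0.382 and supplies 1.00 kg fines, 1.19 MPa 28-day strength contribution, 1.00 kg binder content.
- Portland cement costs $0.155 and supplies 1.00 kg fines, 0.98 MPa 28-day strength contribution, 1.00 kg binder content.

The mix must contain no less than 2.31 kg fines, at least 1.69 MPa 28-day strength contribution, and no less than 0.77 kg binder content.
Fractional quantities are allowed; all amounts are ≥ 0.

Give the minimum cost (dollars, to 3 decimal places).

Let x1 = kg of limestone filler, x2 = kg of metakaolin, x3 = kg of Portland cement.
Minimize 0.038x1 + 0.382x2 + 0.155x3 s.t.:
  1x1 + 1x2 + 1x3 ≥ 2.31   (fines)
  0.11x1 + 1.19x2 + 0.98x3 ≥ 1.69   (28-day strength contribution)
  1x2 + 1x3 ≥ 0.77   (binder content)
  x1, x2, x3 ≥ 0.
At the optimum only limestone filler, Portland cement are positive (metakaolin = 0). There the fines and 28-day strength contribution constraints are tight.
That vertex is x1 = 0.6595, x3 = 1.65.
Objective = 0.038·0.6595 + 0.155·1.65 = 0.28081.

$0.281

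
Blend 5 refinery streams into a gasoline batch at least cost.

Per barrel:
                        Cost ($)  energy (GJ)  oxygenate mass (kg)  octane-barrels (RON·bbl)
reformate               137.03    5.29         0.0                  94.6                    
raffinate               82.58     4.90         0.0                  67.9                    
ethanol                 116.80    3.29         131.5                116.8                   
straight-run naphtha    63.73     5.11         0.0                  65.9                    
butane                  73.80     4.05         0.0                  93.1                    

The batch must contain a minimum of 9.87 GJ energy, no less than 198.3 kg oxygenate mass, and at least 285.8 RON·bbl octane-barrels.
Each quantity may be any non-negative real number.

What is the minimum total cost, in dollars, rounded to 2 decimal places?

$263.77

This is a linear program. Let x1 = barrels of reformate, x2 = barrels of raffinate, x3 = barrels of ethanol, x4 = barrels of straight-run naphtha, x5 = barrels of butane.
Minimize 137.03x1 + 82.58x2 + 116.8x3 + 63.73x4 + 73.8x5 subject to:
  5.29x1 + 4.9x2 + 3.29x3 + 5.11x4 + 4.05x5 ≥ 9.87   (energy)
  131.5x3 ≥ 198.3   (oxygenate mass)
  94.6x1 + 67.9x2 + 116.8x3 + 65.9x4 + 93.1x5 ≥ 285.8   (octane-barrels)
  x1, x2, x3, x4, x5 ≥ 0.
The optimal basis is {ethanol, straight-run naphtha, butane}; reformate, raffinate drop out. Binding constraints: energy, oxygenate mass, octane-barrels.
So ethanol = 1.508 barrels, straight-run naphtha = 0.061528 barrels, butane = 1.1344 barrels.
Hence cost = 116.8·1.508 + 63.73·0.061528 + 73.8·1.1344 = $263.7743.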